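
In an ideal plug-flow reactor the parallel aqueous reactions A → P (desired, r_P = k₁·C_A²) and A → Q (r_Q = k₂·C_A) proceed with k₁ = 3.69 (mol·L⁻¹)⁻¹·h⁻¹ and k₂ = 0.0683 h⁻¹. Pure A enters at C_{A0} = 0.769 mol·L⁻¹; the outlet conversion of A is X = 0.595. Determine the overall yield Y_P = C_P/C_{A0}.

0.574

C_A = C_{A0}(1−X) = 0.3114 mol·L⁻¹.
Along a PFR/batch, dC_Q/dC_A = −r_Q/(r_P+r_Q) = −k₂/(k₂+k₁·C_A).
Integrating from C_{A0} to C_A: C_Q = (0.0683/3.69)·ln[(0.0683+3.69·0.769)/(0.0683+3.69·0.311)] = 0.01851·ln(2.906/1.218) = 0.01610 mol·L⁻¹.
Then C_P = (C_{A0}−C_A) − C_Q = 0.4576 − 0.01610 = 0.4415 mol·L⁻¹.
Y_P = C_P/C_{A0} = 0.4415/0.769 = 0.574.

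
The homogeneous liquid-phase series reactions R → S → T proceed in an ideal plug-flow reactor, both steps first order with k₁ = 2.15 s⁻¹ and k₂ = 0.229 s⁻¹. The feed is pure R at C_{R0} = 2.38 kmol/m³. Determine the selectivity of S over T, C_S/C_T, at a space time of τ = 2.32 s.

The intermediate concentration in a first-order A→B→C sequence is C_S = k₁C_{R0}(e^(−k₁τ) − e^(−k₂τ))/(k₂−k₁).
e^(−k₁τ) = e^(−2.15×2.32) = e^(−4.988) = 0.006819; e^(−k₂τ) = e^(−0.5313) = 0.5879.
C_S = 2.15×2.38/(0.229−2.15) × (0.006819−0.5879) = (-2.664)×(-0.5810) = 1.548 kmol/m³.
C_R = C_{R0}e^(−k₁τ) = 0.01623 kmol/m³, so C_T = C_{R0}−C_R−C_S = 0.8161 kmol/m³; C_S/C_T = 1.90.

1.90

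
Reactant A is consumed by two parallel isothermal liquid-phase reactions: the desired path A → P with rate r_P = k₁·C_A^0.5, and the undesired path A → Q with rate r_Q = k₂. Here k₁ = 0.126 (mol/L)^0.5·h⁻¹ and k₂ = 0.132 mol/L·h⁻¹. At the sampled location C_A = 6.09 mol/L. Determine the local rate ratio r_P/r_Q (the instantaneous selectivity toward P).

S_{P/Q} = r_P/r_Q = (k₁·C_A^0.5)/(k₂) = (k₁/k₂)·C_A^0.5.
= (0.126×6.090^0.5) / (0.132) = 0.3109/0.1320 = 2.36.

2.36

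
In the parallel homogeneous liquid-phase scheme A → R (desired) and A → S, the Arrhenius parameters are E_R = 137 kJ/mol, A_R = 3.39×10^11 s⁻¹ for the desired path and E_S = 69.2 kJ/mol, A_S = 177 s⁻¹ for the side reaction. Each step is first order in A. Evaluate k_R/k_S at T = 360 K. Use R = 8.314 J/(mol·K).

Since both paths have the same order in A, the concentration cancels and S_{R/S} = k_R/k_S = (A_R/A_S)·exp[(E_S−E_R)/(RT)].
(E_S−E_R)/(RT) = (69.2−137)×10³/(8.314×360) = -67800/2993 = -22.65.
k_R/k_S = (3.39×10^11/177)·exp(-22.65) = 1.915×10^9 × 1.453×10^-10 = 0.278.

0.278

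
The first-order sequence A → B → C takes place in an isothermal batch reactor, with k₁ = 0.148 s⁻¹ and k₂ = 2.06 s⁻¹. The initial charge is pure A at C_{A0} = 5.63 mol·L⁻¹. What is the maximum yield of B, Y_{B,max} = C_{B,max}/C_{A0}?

0.0586

For a first-order series the maximum intermediate yield is C_{B,max}/C_{A0} = (k₁/k₂)^[k₂/(k₂−k₁)].
= (0.148/2.06)^(2.06/(2.06−0.148)) = (0.07184)^(1.077) = 0.05860.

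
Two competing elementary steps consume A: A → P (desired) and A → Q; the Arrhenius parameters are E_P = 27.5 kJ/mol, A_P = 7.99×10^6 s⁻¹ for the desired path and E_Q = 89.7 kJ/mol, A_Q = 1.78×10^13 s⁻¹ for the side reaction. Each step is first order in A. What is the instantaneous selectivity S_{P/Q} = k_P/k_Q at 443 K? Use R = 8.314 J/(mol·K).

Since both paths have the same order in A, the concentration cancels and S_{P/Q} = k_P/k_Q = (A_P/A_Q)·exp[(E_Q−E_P)/(RT)].
(E_Q−E_P)/(RT) = (89.7−27.5)×10³/(8.314×443) = 62200/3683 = 16.89.
k_P/k_Q = (7.99×10^6/1.78×10^13)·exp(16.89) = 4.489×10^-7 × 2.159×10^7 = 9.69.

9.69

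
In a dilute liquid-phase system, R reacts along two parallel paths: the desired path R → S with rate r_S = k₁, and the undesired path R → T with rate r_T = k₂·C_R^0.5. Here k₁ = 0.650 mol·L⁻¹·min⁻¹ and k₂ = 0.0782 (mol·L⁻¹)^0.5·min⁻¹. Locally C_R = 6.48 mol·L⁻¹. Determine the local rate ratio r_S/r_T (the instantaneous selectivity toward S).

3.27

S_{S/T} = r_S/r_T = (k₁)/(k₂·C_R^0.5) = (k₁/k₂)·C_R^-0.5.
= (0.650) / (0.0782×6.480^0.5) = 0.6500/0.1991 = 3.27.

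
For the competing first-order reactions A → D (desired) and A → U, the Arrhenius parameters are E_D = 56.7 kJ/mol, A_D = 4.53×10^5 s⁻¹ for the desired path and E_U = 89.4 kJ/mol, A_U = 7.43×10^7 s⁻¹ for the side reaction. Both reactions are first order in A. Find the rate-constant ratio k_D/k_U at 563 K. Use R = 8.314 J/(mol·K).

6.59

With equal orders, S_{D/U} = k_D/k_U = (A_D/A_U)·exp[(E_U−E_D)/(RT)].
(E_U−E_D)/(RT) = (89.4−56.7)×10³/(8.314×563) = 32700/4681 = 6.986.
k_D/k_U = (4.53×10^5/7.43×10^7)·exp(6.986) = 0.006097 × 1081 = 6.59.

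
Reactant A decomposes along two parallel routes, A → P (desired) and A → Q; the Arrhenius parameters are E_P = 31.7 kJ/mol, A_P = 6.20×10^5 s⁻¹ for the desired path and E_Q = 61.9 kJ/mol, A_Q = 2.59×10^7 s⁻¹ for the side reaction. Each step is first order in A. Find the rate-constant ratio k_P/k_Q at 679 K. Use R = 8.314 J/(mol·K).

5.04

With equal orders, S_{P/Q} = k_P/k_Q = (A_P/A_Q)·exp[(E_Q−E_P)/(RT)].
(E_Q−E_P)/(RT) = (61.9−31.7)×10³/(8.314×679) = 30200/5645 = 5.350.
k_P/k_Q = (6.20×10^5/2.59×10^7)·exp(5.350) = 0.02394 × 210.5 = 5.04.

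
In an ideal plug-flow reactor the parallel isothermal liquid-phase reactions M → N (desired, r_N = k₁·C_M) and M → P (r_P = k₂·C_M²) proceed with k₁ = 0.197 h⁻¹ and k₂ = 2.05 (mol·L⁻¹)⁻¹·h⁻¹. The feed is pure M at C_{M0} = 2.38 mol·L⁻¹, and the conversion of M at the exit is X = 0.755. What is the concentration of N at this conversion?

0.124 mol·L⁻¹

C_M = C_{M0}(1−X) = 0.5831 mol·L⁻¹.
Along a PFR/batch, dC_N/dC_M = −r_N/(r_N+r_P) = −k₁/(k₁+k₂·C_M).
Integrating from C_{M0} to C_M: C_N = (0.197/2.05)·ln[(0.197+2.05·2.38)/(0.197+2.05·0.583)] = 0.09610·ln(5.076/1.392) = 0.1243 mol·L⁻¹.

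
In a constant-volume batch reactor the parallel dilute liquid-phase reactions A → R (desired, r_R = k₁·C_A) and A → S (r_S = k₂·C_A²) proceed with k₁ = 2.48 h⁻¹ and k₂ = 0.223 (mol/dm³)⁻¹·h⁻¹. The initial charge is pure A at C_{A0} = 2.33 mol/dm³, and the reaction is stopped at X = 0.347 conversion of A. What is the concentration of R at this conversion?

0.689 mol/dm³

C_A = C_{A0}(1−X) = 1.521 mol/dm³.
Along a PFR/batch, dC_R/dC_A = −r_R/(r_R+r_S) = −k₁/(k₁+k₂·C_A).
Integrating from C_{A0} to C_A: C_R = (2.48/0.223)·ln[(2.48+0.223·2.33)/(2.48+0.223·1.52)] = 11.12·ln(3.000/2.819) = 0.6894 mol/dm³.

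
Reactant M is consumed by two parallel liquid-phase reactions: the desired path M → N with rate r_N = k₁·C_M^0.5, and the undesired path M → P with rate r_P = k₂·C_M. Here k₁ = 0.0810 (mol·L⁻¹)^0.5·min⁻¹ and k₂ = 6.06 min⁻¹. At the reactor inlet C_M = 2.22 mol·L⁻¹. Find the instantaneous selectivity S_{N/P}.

S_{N/P} = r_N/r_P = (k₁·C_M^0.5)/(k₂·C_M) = (k₁/k₂)·C_M^-0.5.
= (0.0810×2.220^0.5) / (6.06×2.220) = 0.1207/13.45 = 0.00897.
The undesired path is higher order in M, so low C_M (CSTR or dilute feed) favours N.

0.00897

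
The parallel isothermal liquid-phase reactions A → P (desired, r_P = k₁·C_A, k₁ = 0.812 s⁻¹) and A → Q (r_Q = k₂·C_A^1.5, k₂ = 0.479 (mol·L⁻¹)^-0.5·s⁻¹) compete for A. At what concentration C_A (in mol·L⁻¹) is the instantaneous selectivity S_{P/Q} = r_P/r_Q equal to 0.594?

8.14 mol·L⁻¹

S_{P/Q} = (k₁/k₂)·C_A^-0.5 ⇒ C_A = (S·k₂/k₁)^(-2).
= (0.594×0.479/0.812)^(-2) = (0.3504)^(-2) = 8.14 mol·L⁻¹.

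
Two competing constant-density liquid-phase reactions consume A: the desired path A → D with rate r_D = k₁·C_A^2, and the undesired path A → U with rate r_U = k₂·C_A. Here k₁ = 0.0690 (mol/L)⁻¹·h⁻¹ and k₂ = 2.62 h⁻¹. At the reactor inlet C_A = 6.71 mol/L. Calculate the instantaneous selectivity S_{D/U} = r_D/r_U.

0.177

S_{D/U} = r_D/r_U = (k₁·C_A^2)/(k₂·C_A) = (k₁/k₂)·C_A.
= (0.0690×6.710^2) / (2.62×6.710) = 3.107/17.58 = 0.177.
Since the desired path is higher order in A, keeping C_A high (PFR or concentrated feed) favours D.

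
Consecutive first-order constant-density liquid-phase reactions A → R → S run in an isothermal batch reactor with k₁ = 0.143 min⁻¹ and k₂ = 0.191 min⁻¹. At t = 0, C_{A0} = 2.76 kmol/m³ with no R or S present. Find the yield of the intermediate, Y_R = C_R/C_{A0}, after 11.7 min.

0.240

The intermediate concentration in a first-order A→B→C sequence is C_R = k₁C_{A0}(e^(−k₁t) − e^(−k₂t))/(k₂−k₁).
e^(−k₁t) = e^(−0.143×11.7) = e^(−1.673) = 0.1877; e^(−k₂t) = e^(−2.235) = 0.1070.
C_R = 0.143×2.76/(0.191−0.143) × (0.1877−0.1070) = 8.222×0.08064 = 0.6631 kmol/m³.
Y_R = C_R/C_{A0} = 0.6631/2.76 = 0.240.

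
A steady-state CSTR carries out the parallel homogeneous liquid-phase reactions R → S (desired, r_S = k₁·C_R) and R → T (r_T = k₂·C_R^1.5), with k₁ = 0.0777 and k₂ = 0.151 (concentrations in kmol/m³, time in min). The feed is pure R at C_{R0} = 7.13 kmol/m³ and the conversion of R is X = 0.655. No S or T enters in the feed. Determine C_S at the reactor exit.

Exit C_R = C_{R0}(1−X) = 7.13×0.345 = 2.460 kmol/m³.
In a CSTR the entire volume is at exit conditions, so r_S = 0.0777×2.460 = 0.1911 and r_T = 0.151×2.460^1.5 = 0.5826.
Fraction of consumed R going to S: r_S/(r_S+r_T) = 0.2470.
C_S = 0.2470·C_{R0}·X = 0.2470×7.13×0.655 = 1.15 kmol/m³.

1.15 kmol/m³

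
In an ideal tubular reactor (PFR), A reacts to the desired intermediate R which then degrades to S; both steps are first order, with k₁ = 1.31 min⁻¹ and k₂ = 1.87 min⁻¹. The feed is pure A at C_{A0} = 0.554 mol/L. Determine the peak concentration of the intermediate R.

0.169 mol/L

At the optimum, C_{R,max}/C_{A0} = (k₁/k₂)^[k₂/(k₂−k₁)].
= (1.31/1.87)^(1.87/(1.87−1.31)) = (0.7005)^(3.339) = 0.3047.
C_{R,max} = 0.3047×0.554 = 0.169 mol/L.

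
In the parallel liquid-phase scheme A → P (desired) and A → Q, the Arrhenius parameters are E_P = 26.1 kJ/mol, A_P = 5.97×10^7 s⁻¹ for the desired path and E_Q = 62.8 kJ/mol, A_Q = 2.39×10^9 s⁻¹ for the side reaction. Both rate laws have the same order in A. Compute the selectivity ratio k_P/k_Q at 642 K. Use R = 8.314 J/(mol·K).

k_P/k_Q = (A_P/A_Q)·exp[−(E_P−E_Q)/(RT)] = (A_P/A_Q)·exp[(E_Q−E_P)/(RT)].
(E_Q−E_P)/(RT) = (62.8−26.1)×10³/(8.314×642) = 36700/5338 = 6.876.
k_P/k_Q = (5.97×10^7/2.39×10^9)·exp(6.876) = 0.02498 × 968.5 = 24.2.
Since E_P < E_Q, lowering the temperature improves selectivity toward P.

24.2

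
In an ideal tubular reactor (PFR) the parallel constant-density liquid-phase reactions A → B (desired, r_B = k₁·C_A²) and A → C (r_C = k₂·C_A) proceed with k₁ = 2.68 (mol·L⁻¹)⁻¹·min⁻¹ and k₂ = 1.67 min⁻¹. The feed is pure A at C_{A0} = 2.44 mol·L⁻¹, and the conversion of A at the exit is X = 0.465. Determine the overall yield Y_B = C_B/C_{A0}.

C_A = C_{A0}(1−X) = 1.305 mol·L⁻¹.
Along a PFR/batch, dC_C/dC_A = −r_C/(r_B+r_C) = −k₂/(k₂+k₁·C_A).
Integrating from C_{A0} to C_A: C_C = (1.67/2.68)·ln[(1.67+2.68·2.44)/(1.67+2.68·1.31)] = 0.6231·ln(8.209/5.168) = 0.2883 mol·L⁻¹.
Then C_B = (C_{A0}−C_A) − C_C = 1.135 − 0.2883 = 0.8463 mol·L⁻¹.
Y_B = C_B/C_{A0} = 0.8463/2.44 = 0.347.

0.347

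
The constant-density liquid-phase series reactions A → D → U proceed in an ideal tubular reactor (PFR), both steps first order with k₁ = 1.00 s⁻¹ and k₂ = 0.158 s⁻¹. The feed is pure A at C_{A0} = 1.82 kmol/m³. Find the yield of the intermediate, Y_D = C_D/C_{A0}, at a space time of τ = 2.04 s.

Solving the coupled first-order balances gives C_D(τ) = [k₁/(k₂−k₁)]·C_{A0}·(e^(−k₁τ) − e^(−k₂τ)).
e^(−k₁τ) = e^(−1.00×2.04) = e^(−2.040) = 0.1300; e^(−k₂τ) = e^(−0.3223) = 0.7245.
C_D = 1.00×1.82/(0.158−1.00) × (0.1300−0.7245) = (-2.162)×(-0.5944) = 1.285 kmol/m³.
Y_D = C_D/C_{A0} = 1.285/1.82 = 0.706.

0.706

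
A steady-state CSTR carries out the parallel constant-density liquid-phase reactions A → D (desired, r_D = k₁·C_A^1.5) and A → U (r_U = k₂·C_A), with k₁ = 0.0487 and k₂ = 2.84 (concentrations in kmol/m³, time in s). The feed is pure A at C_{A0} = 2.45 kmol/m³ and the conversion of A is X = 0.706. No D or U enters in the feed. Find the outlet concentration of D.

Exit C_A = C_{A0}(1−X) = 2.45×0.294 = 0.7203 kmol/m³.
A CSTR operates uniformly at the exit composition, giving r_D = 0.02977 and r_U = 2.046 (each k·C_A^n at C_A = 0.7203).
Fraction of consumed A going to D: r_D/(r_D+r_U) = 0.01434.
C_D = 0.01434·C_{A0}·X = 0.01434×2.45×0.706 = 0.0248 kmol/m³.

0.0248 kmol/m³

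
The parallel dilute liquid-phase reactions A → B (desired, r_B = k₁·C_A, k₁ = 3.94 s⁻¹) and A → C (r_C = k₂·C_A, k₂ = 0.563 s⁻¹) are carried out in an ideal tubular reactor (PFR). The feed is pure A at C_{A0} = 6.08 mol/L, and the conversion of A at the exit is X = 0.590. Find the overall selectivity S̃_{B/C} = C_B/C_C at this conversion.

7.00

C_A = C_{A0}(1−X) = 2.493 mol/L.
Both paths are first order in A, so the instantaneous fraction to B is constant: dC_B/d(−C_A) = k₁/(k₁+k₂) = 0.8750.
C_B = 0.8750·(C_{A0}−C_A) = 0.8750×3.587 = 3.14 mol/L.
C_C = (C_{A0}−C_A)−C_B = 0.4485 mol/L; S̃_{B/C} = 3.139/0.4485 = 7.00.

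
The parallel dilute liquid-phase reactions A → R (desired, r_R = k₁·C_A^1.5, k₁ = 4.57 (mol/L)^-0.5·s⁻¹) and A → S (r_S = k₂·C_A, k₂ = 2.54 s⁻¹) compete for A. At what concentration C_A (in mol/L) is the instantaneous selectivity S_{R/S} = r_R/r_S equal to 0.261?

S_{R/S} = (k₁/k₂)·C_A^0.5 ⇒ C_A = (S·k₂/k₁)^(2).
= (0.261×2.54/4.57)^(2) = (0.1451)^(2) = 0.0210 mol/L.

0.0210 mol/L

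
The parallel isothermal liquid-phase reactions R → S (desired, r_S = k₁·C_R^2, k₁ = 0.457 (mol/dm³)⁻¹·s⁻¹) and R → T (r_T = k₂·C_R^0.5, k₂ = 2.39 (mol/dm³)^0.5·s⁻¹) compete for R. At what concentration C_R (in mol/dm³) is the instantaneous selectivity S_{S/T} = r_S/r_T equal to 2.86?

S_{S/T} = (k₁/k₂)·C_R^1.5 ⇒ C_R = (S·k₂/k₁)^(1/1.5).
= (2.86×2.39/0.457)^(0.6667) = (14.96)^(0.6667) = 6.07 mol/dm³.

6.07 mol/dm³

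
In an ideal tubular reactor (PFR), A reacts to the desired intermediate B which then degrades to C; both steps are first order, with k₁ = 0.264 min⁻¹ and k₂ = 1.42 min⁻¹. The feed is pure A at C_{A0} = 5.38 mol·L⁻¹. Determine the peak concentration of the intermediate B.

0.681 mol·L⁻¹

At the optimum, C_{B,max}/C_{A0} = (k₁/k₂)^[k₂/(k₂−k₁)].
= (0.264/1.42)^(1.42/(1.42−0.264)) = (0.1859)^(1.228) = 0.1266.
C_{B,max} = 0.1266×5.38 = 0.681 mol·L⁻¹.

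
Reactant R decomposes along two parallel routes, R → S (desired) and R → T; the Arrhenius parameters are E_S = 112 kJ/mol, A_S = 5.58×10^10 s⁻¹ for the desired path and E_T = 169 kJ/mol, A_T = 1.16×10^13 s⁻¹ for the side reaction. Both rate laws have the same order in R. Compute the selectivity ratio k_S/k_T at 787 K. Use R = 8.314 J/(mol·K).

Since both paths have the same order in R, the concentration cancels and S_{S/T} = k_S/k_T = (A_S/A_T)·exp[(E_T−E_S)/(RT)].
(E_T−E_S)/(RT) = (169−112)×10³/(8.314×787) = 57000/6543 = 8.711.
k_S/k_T = (5.58×10^10/1.16×10^13)·exp(8.711) = 0.004810 × 6072 = 29.2.
Since E_S < E_T, lowering the temperature improves selectivity toward S.

29.2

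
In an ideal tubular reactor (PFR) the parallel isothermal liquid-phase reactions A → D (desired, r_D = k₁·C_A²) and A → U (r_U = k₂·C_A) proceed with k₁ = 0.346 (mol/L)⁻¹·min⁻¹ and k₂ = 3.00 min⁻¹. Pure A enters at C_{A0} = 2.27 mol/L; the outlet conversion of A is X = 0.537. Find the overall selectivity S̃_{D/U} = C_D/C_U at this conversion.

C_A = C_{A0}(1−X) = 1.051 mol/L.
Along a PFR/batch, dC_U/dC_A = −r_U/(r_D+r_U) = −k₂/(k₂+k₁·C_A).
Integrating from C_{A0} to C_A: C_U = (3.00/0.346)·ln[(3.00+0.346·2.27)/(3.00+0.346·1.05)] = 8.671·ln(3.785/3.364) = 1.024 mol/L.
Then C_D = (C_{A0}−C_A) − C_U = 1.219 − 1.024 = 0.1947 mol/L.
S̃_{D/U} = C_D/C_U = 0.1947/1.024 = 0.190.

0.190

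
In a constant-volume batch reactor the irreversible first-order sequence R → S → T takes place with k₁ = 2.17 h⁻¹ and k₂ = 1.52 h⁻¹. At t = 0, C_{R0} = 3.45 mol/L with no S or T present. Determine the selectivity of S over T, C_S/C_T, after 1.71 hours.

0.206

The intermediate concentration in a first-order A→B→C sequence is C_S = k₁C_{R0}(e^(−k₁t) − e^(−k₂t))/(k₂−k₁).
e^(−k₁t) = e^(−2.17×1.71) = e^(−3.711) = 0.02446; e^(−k₂t) = e^(−2.599) = 0.07433.
C_S = 2.17×3.45/(1.52−2.17) × (0.02446−0.07433) = (-11.52)×(-0.04987) = 0.5744 mol/L.
C_R = C_{R0}e^(−k₁t) = 0.08439 mol/L, so C_T = C_{R0}−C_R−C_S = 2.791 mol/L; C_S/C_T = 0.206.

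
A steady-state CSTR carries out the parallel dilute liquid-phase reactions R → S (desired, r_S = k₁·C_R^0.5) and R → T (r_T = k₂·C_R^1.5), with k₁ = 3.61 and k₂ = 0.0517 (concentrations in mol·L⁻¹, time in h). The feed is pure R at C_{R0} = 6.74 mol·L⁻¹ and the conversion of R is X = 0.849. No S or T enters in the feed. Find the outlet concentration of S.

Exit C_R = C_{R0}(1−X) = 6.74×0.151 = 1.018 mol·L⁻¹.
Rates in a CSTR are evaluated at the outlet concentration: r_S = 3.61×1.018^0.5 = 3.642, r_T = 0.0517×1.018^1.5 = 0.05308.
Fraction of consumed R going to S: r_S/(r_S+r_T) = 0.9856.
C_S = 0.9856·C_{R0}·X = 0.9856×6.74×0.849 = 5.64 mol·L⁻¹.

5.64 mol·L⁻¹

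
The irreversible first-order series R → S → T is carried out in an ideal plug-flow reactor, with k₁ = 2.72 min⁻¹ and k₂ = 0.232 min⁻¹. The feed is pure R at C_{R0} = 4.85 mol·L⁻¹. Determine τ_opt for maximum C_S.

The intermediate peaks when r₁ = r₂, i.e. k₁e^(−k₁τ) = k₂e^(−k₂τ), giving τ_opt = ln(k₂/k₁)/(k₂−k₁).
= ln(0.232/2.72)/(0.232−2.72) = ln(0.08529)/-2.488 = -2.462/-2.488 = 0.989 min.

0.989 min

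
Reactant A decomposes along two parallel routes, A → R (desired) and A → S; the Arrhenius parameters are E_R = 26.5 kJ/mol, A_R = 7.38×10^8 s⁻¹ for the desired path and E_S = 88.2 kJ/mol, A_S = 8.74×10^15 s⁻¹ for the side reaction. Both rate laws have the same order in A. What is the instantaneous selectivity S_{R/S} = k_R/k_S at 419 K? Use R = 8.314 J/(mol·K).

With equal orders, S_{R/S} = k_R/k_S = (A_R/A_S)·exp[(E_S−E_R)/(RT)].
(E_S−E_R)/(RT) = (88.2−26.5)×10³/(8.314×419) = 61700/3484 = 17.71.
k_R/k_S = (7.38×10^8/8.74×10^15)·exp(17.71) = 8.444×10^-8 × 4.922×10^7 = 4.16.

4.16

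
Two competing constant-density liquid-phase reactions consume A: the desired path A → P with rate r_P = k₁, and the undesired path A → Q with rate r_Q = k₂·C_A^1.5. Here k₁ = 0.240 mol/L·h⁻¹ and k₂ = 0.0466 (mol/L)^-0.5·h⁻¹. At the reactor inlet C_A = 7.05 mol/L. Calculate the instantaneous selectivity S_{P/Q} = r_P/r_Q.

S_{P/Q} = r_P/r_Q = (k₁)/(k₂·C_A^1.5) = (k₁/k₂)·C_A^-1.5.
= (0.240) / (0.0466×7.050^1.5) = 0.2400/0.8723 = 0.275.
The undesired path is higher order in A, so low C_A (CSTR or dilute feed) favours P.

0.275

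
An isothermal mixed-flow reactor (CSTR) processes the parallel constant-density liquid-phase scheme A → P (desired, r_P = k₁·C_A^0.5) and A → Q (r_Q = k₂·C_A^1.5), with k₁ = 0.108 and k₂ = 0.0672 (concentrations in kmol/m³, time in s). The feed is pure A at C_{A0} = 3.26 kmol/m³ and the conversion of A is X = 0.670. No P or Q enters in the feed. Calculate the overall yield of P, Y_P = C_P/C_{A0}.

Exit C_A = C_{A0}(1−X) = 3.26×0.330 = 1.076 kmol/m³.
A CSTR operates uniformly at the exit composition, giving r_P = 0.1120 and r_Q = 0.07498 (each k·C_A^n at C_A = 1.076).
Fraction of consumed A going to P: r_P/(r_P+r_Q) = 0.5990.
C_P = 0.5990·C_{A0}·X = 0.5990×3.26×0.670 = 1.31 kmol/m³; Y_P = C_P/C_{A0} = 0.401.

0.401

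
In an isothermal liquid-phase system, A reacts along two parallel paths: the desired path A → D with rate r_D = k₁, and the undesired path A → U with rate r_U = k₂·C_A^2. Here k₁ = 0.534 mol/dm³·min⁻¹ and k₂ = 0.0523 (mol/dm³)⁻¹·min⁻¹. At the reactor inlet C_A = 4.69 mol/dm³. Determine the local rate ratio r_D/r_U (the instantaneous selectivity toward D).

0.464

S_{D/U} = r_D/r_U = (k₁)/(k₂·C_A^2) = (k₁/k₂)·C_A^-2.
= (0.534) / (0.0523×4.690^2) = 0.5340/1.150 = 0.464.
The undesired path is higher order in A, so low C_A (CSTR or dilute feed) favours D.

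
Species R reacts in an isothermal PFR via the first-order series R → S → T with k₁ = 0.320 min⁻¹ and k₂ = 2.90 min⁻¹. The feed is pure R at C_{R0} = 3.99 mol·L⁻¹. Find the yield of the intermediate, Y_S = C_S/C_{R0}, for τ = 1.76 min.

0.0699

For first-order series with pure R initially, C_S(τ) = k₁C_{R0}/(k₂−k₁)·(e^(−k₁τ) − e^(−k₂τ)).
e^(−k₁τ) = e^(−0.320×1.76) = e^(−0.5632) = 0.5694; e^(−k₂τ) = e^(−5.104) = 0.006072.
C_S = 0.320×3.99/(2.90−0.320) × (0.5694−0.006072) = 0.4949×0.5633 = 0.2788 mol·L⁻¹.
Y_S = C_S/C_{R0} = 0.2788/3.99 = 0.0699.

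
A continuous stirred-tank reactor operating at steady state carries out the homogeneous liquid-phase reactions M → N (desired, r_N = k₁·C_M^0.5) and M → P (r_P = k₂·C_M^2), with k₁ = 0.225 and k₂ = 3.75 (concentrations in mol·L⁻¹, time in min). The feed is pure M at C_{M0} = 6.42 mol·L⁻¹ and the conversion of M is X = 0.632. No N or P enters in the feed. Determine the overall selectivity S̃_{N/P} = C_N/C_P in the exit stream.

0.0165

Exit C_M = C_{M0}(1−X) = 6.42×0.368 = 2.363 mol·L⁻¹.
Rates in a CSTR are evaluated at the outlet concentration: r_N = 0.225×2.363^0.5 = 0.3458, r_P = 3.75×2.363^2 = 20.93.
Overall selectivity = C_N/C_P = r_Nτ/(r_Pτ) = r_N/r_P = 0.0165.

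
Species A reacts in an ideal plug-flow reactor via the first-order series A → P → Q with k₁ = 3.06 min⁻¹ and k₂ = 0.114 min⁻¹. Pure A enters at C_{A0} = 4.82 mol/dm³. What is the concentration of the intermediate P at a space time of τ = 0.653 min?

3.97 mol/dm³

For first-order series with pure A initially, C_P(τ) = k₁C_{A0}/(k₂−k₁)·(e^(−k₁τ) − e^(−k₂τ)).
e^(−k₁τ) = e^(−3.06×0.653) = e^(−1.998) = 0.1356; e^(−k₂τ) = e^(−0.07444) = 0.9283.
C_P = 3.06×4.82/(0.114−3.06) × (0.1356−0.9283) = (-5.007)×(-0.7927) = 3.969 mol/dm³.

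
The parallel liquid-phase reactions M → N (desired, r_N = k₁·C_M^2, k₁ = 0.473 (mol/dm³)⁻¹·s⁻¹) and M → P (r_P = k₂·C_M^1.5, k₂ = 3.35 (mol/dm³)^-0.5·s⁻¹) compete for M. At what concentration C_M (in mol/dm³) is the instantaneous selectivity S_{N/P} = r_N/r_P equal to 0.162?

S_{N/P} = (k₁/k₂)·C_M^0.5 ⇒ C_M = (S·k₂/k₁)^(2).
= (0.162×3.35/0.473)^(2) = (1.147)^(2) = 1.32 mol/dm³.

1.32 mol/dm³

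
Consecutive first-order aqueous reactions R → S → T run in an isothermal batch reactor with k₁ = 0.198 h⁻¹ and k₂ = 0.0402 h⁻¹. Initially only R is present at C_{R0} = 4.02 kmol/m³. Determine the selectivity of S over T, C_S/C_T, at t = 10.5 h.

Solving the coupled first-order balances gives C_S(t) = [k₁/(k₂−k₁)]·C_{R0}·(e^(−k₁t) − e^(−k₂t)).
e^(−k₁t) = e^(−0.198×10.5) = e^(−2.079) = 0.1251; e^(−k₂t) = e^(−0.4221) = 0.6557.
C_S = 0.198×4.02/(0.0402−0.198) × (0.1251−0.6557) = (-5.044)×(-0.5306) = 2.676 kmol/m³.
C_R = C_{R0}e^(−k₁t) = 0.5027 kmol/m³, so C_T = C_{R0}−C_R−C_S = 0.8408 kmol/m³; C_S/C_T = 3.18.

3.18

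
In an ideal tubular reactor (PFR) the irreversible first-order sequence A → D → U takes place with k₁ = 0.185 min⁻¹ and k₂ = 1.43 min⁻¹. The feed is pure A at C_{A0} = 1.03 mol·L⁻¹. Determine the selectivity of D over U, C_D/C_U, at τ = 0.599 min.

2.00

Solving the coupled first-order balances gives C_D(τ) = [k₁/(k₂−k₁)]·C_{A0}·(e^(−k₁τ) − e^(−k₂τ)).
e^(−k₁τ) = e^(−0.185×0.599) = e^(−0.1108) = 0.8951; e^(−k₂τ) = e^(−0.8566) = 0.4246.
C_D = 0.185×1.03/(1.43−0.185) × (0.8951−0.4246) = 0.1531×0.4705 = 0.07201 mol·L⁻¹.
C_A = C_{A0}e^(−k₁τ) = 0.9220 mol·L⁻¹, so C_U = C_{A0}−C_A−C_D = 0.03603 mol·L⁻¹; C_D/C_U = 2.00.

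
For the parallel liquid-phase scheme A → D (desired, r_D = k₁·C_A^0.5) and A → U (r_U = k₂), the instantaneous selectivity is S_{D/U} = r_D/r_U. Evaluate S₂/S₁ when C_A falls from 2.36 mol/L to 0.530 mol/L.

0.474

S_{D/U} = (k₁/k₂)·C_A^0.5, so S₂/S₁ = (C_{A,2}/C_{A,1})^0.5.
= (0.530/2.36)^0.5 = (0.2246)^0.5 = 0.474.
Selectivity toward D falls as C_A falls — high-concentration operation is favoured.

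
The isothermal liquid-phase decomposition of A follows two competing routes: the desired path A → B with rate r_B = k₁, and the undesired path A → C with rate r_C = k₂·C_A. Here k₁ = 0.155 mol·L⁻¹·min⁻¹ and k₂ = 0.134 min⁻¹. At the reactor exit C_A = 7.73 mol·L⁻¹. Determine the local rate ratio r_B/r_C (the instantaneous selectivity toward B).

S_{B/C} = r_B/r_C = (k₁)/(k₂·C_A) = (k₁/k₂)·C_A⁻¹.
= (0.155) / (0.134×7.730) = 0.1550/1.036 = 0.150.
The undesired path is higher order in A, so low C_A (CSTR or dilute feed) favours B.

0.150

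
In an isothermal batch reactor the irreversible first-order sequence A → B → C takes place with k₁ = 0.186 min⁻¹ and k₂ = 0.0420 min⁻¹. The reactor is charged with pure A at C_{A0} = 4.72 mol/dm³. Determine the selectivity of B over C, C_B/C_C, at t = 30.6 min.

0.548

Solving the coupled first-order balances gives C_B(t) = [k₁/(k₂−k₁)]·C_{A0}·(e^(−k₁t) − e^(−k₂t)).
e^(−k₁t) = e^(−0.186×30.6) = e^(−5.692) = 0.003374; e^(−k₂t) = e^(−1.285) = 0.2766.
C_B = 0.186×4.72/(0.0420−0.186) × (0.003374−0.2766) = (-6.097)×(-0.2732) = 1.666 mol/dm³.
C_A = C_{A0}e^(−k₁t) = 0.01593 mol/dm³, so C_C = C_{A0}−C_A−C_B = 3.038 mol/dm³; C_B/C_C = 0.548.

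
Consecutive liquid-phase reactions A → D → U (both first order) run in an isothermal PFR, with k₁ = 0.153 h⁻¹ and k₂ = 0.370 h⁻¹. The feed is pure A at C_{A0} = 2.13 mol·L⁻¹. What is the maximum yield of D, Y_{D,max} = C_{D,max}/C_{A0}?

For a first-order series the maximum intermediate yield is C_{D,max}/C_{A0} = (k₁/k₂)^[k₂/(k₂−k₁)].
= (0.153/0.370)^(0.370/(0.370−0.153)) = (0.4135)^(1.705) = 0.2219.

0.222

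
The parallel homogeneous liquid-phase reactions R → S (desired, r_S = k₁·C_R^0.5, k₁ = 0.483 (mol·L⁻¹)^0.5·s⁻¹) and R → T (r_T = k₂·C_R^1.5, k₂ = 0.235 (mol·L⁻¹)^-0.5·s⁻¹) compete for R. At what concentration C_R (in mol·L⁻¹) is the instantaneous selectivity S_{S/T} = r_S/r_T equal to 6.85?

S_{S/T} = (k₁/k₂)·C_R⁻¹ ⇒ C_R = (S·k₂/k₁)^(-1).
= (6.85×0.235/0.483)^(-1) = (3.333)^(-1) = 0.300 mol·L⁻¹.

0.300 mol·L⁻¹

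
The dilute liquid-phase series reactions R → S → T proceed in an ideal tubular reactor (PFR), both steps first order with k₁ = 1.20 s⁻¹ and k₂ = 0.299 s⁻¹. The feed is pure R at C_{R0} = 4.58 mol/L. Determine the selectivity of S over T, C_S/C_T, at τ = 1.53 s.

3.00

The intermediate concentration in a first-order A→B→C sequence is C_S = k₁C_{R0}(e^(−k₁τ) − e^(−k₂τ))/(k₂−k₁).
e^(−k₁τ) = e^(−1.20×1.53) = e^(−1.836) = 0.1595; e^(−k₂τ) = e^(−0.4575) = 0.6329.
C_S = 1.20×4.58/(0.299−1.20) × (0.1595−0.6329) = (-6.100)×(-0.4734) = 2.888 mol/L.
C_R = C_{R0}e^(−k₁τ) = 0.7303 mol/L, so C_T = C_{R0}−C_R−C_S = 0.9618 mol/L; C_S/C_T = 3.00.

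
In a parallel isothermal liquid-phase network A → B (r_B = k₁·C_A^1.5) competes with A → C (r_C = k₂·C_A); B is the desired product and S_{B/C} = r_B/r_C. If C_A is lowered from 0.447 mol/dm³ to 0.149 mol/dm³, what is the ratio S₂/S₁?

S_{B/C} = (k₁/k₂)·C_A^0.5, so S₂/S₁ = (C_{A,2}/C_{A,1})^0.5.
= (0.149/0.447)^0.5 = (0.3333)^0.5 = 0.577.

0.577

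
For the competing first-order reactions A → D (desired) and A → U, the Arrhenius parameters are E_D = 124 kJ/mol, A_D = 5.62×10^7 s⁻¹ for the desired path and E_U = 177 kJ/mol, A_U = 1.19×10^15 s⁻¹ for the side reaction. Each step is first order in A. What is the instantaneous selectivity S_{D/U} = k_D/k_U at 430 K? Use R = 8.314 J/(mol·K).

With equal orders, S_{D/U} = k_D/k_U = (A_D/A_U)·exp[(E_U−E_D)/(RT)].
(E_U−E_D)/(RT) = (177−124)×10³/(8.314×430) = 53000/3575 = 14.83.
k_D/k_U = (5.62×10^7/1.19×10^15)·exp(14.83) = 4.723×10^-8 × 2.744×10^6 = 0.130.

0.130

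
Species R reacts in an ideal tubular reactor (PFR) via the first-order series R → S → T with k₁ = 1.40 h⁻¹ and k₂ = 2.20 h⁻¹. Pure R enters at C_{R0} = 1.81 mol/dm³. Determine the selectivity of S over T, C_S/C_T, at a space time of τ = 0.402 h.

1.75

For first-order series with pure R initially, C_S(τ) = k₁C_{R0}/(k₂−k₁)·(e^(−k₁τ) − e^(−k₂τ)).
e^(−k₁τ) = e^(−1.40×0.402) = e^(−0.5628) = 0.5696; e^(−k₂τ) = e^(−0.8844) = 0.4130.
C_S = 1.40×1.81/(2.20−1.40) × (0.5696−0.4130) = 3.167×0.1567 = 0.4962 mol/dm³.
C_R = C_{R0}e^(−k₁τ) = 1.031 mol/dm³, so C_T = C_{R0}−C_R−C_S = 0.2828 mol/dm³; C_S/C_T = 1.75.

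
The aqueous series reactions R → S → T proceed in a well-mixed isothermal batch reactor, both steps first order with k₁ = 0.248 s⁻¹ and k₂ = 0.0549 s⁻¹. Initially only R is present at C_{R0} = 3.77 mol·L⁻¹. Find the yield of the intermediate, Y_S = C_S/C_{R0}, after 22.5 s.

Solving the coupled first-order balances gives C_S(t) = [k₁/(k₂−k₁)]·C_{R0}·(e^(−k₁t) − e^(−k₂t)).
e^(−k₁t) = e^(−0.248×22.5) = e^(−5.580) = 0.003773; e^(−k₂t) = e^(−1.235) = 0.2908.
C_S = 0.248×3.77/(0.0549−0.248) × (0.003773−0.2908) = (-4.842)×(-0.2870) = 1.390 mol·L⁻¹.
Y_S = C_S/C_{R0} = 1.390/3.77 = 0.369.

0.369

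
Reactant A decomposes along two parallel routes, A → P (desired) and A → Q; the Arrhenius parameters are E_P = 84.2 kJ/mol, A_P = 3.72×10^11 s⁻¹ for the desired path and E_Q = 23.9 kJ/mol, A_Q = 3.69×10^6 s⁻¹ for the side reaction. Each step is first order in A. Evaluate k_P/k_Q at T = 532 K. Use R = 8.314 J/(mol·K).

0.121

k_P/k_Q = (A_P/A_Q)·exp[−(E_P−E_Q)/(RT)] = (A_P/A_Q)·exp[(E_Q−E_P)/(RT)].
(E_Q−E_P)/(RT) = (23.9−84.2)×10³/(8.314×532) = -60300/4423 = -13.63.
k_P/k_Q = (3.72×10^11/3.69×10^6)·exp(-13.63) = 1.008×10^5 × 1.200×10^-6 = 0.121.
Since E_P > E_Q, raising the temperature improves selectivity toward P.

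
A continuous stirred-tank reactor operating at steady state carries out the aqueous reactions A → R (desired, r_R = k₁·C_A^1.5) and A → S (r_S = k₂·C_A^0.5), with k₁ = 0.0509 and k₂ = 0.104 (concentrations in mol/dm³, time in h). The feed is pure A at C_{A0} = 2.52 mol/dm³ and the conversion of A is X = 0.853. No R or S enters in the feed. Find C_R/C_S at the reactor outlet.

0.181

Exit C_A = C_{A0}(1−X) = 2.52×0.147 = 0.3704 mol/dm³.
Rates in a CSTR are evaluated at the outlet concentration: r_R = 0.0509×0.3704^1.5 = 0.01148, r_S = 0.104×0.3704^0.5 = 0.06330.
Overall selectivity = C_R/C_S = r_Rτ/(r_Sτ) = r_R/r_S = 0.181.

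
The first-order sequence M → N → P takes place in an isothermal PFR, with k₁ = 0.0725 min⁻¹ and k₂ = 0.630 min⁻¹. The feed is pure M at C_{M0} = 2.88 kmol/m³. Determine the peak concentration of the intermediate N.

0.250 kmol/m³

At the optimum, C_{N,max}/C_{M0} = (k₁/k₂)^[k₂/(k₂−k₁)].
= (0.0725/0.630)^(0.630/(0.630−0.0725)) = (0.1151)^(1.130) = 0.08687.
C_{N,max} = 0.08687×2.88 = 0.250 kmol/m³.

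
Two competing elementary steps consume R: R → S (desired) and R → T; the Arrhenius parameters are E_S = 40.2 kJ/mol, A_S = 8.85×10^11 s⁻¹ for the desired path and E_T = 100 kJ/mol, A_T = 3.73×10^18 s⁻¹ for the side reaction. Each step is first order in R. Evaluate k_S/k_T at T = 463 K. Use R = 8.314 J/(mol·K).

1.32

With equal orders, S_{S/T} = k_S/k_T = (A_S/A_T)·exp[(E_T−E_S)/(RT)].
(E_T−E_S)/(RT) = (100−40.2)×10³/(8.314×463) = 59800/3849 = 15.53.
k_S/k_T = (8.85×10^11/3.73×10^18)·exp(15.53) = 2.373×10^-7 × 5.581×10^6 = 1.32.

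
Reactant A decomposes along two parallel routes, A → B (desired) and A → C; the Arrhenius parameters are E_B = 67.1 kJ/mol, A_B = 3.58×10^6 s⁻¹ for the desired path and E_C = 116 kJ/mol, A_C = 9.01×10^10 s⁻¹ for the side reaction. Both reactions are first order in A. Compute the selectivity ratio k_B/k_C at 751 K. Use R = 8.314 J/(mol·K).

0.100

Since both paths have the same order in A, the concentration cancels and S_{B/C} = k_B/k_C = (A_B/A_C)·exp[(E_C−E_B)/(RT)].
(E_C−E_B)/(RT) = (116−67.1)×10³/(8.314×751) = 48900/6244 = 7.832.
k_B/k_C = (3.58×10^6/9.01×10^10)·exp(7.832) = 3.973×10^-5 × 2519 = 0.100.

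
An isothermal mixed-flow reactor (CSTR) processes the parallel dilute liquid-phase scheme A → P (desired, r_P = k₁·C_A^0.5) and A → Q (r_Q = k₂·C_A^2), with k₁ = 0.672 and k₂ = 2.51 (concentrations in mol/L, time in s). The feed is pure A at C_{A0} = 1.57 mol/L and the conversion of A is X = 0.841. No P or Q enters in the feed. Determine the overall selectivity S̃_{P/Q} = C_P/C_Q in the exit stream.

Exit C_A = C_{A0}(1−X) = 1.57×0.159 = 0.2496 mol/L.
Rates in a CSTR are evaluated at the outlet concentration: r_P = 0.672×0.2496^0.5 = 0.3358, r_Q = 2.51×0.2496^2 = 0.1564.
Overall selectivity = C_P/C_Q = r_Pτ/(r_Qτ) = r_P/r_Q = 2.15.

2.15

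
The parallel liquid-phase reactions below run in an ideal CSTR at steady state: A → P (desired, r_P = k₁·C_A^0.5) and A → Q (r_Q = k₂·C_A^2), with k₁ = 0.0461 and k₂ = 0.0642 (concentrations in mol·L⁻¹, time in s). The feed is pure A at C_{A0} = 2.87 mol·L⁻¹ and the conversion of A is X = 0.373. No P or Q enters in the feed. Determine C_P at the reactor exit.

0.245 mol·L⁻¹

Exit C_A = C_{A0}(1−X) = 2.87×0.627 = 1.799 mol·L⁻¹.
In a CSTR the entire volume is at exit conditions, so r_P = 0.0461×1.799^0.5 = 0.06184 and r_Q = 0.0642×1.799^2 = 0.2079.
Fraction of consumed A going to P: r_P/(r_P+r_Q) = 0.2293.
C_P = 0.2293·C_{A0}·X = 0.2293×2.87×0.373 = 0.245 mol·L⁻¹.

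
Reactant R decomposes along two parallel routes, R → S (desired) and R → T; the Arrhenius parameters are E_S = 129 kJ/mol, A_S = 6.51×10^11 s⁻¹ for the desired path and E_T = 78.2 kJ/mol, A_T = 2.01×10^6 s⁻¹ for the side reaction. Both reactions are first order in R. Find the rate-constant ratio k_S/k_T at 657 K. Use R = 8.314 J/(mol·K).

29.6

With equal orders, S_{S/T} = k_S/k_T = (A_S/A_T)·exp[(E_T−E_S)/(RT)].
(E_T−E_S)/(RT) = (78.2−129)×10³/(8.314×657) = -50800/5462 = -9.300.
k_S/k_T = (6.51×10^11/2.01×10^6)·exp(-9.300) = 3.239×10^5 × 9.141×10^-5 = 29.6.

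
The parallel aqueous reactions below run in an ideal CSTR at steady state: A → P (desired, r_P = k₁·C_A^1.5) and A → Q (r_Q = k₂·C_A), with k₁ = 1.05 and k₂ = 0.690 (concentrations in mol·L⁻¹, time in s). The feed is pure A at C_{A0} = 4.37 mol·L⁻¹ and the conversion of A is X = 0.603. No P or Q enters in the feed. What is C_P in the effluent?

Exit C_A = C_{A0}(1−X) = 4.37×0.397 = 1.735 mol·L⁻¹.
In a CSTR the entire volume is at exit conditions, so r_P = 1.05×1.735^1.5 = 2.399 and r_Q = 0.690×1.735 = 1.197.
Fraction of consumed A going to P: r_P/(r_P+r_Q) = 0.6672.
C_P = 0.6672·C_{A0}·X = 0.6672×4.37×0.603 = 1.76 mol·L⁻¹.

1.76 mol·L⁻¹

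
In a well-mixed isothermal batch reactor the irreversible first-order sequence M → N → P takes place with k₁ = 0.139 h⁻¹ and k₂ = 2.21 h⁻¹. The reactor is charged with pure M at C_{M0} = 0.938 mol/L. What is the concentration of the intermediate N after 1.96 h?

Solving the coupled first-order balances gives C_N(t) = [k₁/(k₂−k₁)]·C_{M0}·(e^(−k₁t) − e^(−k₂t)).
e^(−k₁t) = e^(−0.139×1.96) = e^(−0.2724) = 0.7615; e^(−k₂t) = e^(−4.332) = 0.01315.
C_N = 0.139×0.938/(2.21−0.139) × (0.7615−0.01315) = 0.06296×0.7484 = 0.04711 mol/L.

0.0471 mol/L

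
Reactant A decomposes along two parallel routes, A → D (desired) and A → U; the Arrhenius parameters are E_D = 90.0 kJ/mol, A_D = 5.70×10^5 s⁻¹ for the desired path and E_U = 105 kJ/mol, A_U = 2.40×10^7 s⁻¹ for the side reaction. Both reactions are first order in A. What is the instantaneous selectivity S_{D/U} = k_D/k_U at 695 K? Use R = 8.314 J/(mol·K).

With equal orders, S_{D/U} = k_D/k_U = (A_D/A_U)·exp[(E_U−E_D)/(RT)].
(E_U−E_D)/(RT) = (105−90.0)×10³/(8.314×695) = 15000/5778 = 2.596.
k_D/k_U = (5.70×10^5/2.40×10^7)·exp(2.596) = 0.02375 × 13.41 = 0.318.
Since E_D < E_U, lowering the temperature improves selectivity toward D.

0.318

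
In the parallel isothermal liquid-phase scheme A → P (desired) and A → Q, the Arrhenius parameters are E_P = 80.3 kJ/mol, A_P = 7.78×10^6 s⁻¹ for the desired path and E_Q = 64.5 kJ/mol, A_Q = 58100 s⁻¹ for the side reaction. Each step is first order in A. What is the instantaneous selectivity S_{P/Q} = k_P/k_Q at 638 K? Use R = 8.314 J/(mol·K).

6.81

k_P/k_Q = (A_P/A_Q)·exp[−(E_P−E_Q)/(RT)] = (A_P/A_Q)·exp[(E_Q−E_P)/(RT)].
(E_Q−E_P)/(RT) = (64.5−80.3)×10³/(8.314×638) = -15800/5304 = -2.979.
k_P/k_Q = (7.78×10^6/58100)·exp(-2.979) = 133.9 × 0.05086 = 6.81.
Since E_P > E_Q, raising the temperature improves selectivity toward P.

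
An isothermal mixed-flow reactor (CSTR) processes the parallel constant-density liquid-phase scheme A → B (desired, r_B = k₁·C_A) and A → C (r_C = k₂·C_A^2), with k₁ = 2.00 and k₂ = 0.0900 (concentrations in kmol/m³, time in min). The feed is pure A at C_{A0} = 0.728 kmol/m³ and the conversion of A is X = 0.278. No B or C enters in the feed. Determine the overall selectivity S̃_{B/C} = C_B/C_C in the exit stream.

42.3

Exit C_A = C_{A0}(1−X) = 0.728×0.722 = 0.5256 kmol/m³.
A CSTR operates uniformly at the exit composition, giving r_B = 1.051 and r_C = 0.02486 (each k·C_A^n at C_A = 0.5256).
Overall selectivity = C_B/C_C = r_Bτ/(r_Cτ) = r_B/r_C = 42.3.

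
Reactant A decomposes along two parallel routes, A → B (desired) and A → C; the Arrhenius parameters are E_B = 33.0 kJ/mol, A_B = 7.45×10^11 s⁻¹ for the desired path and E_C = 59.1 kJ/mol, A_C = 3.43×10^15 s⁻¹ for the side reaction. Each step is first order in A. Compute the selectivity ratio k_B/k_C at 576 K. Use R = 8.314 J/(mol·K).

0.0506

k_B/k_C = (A_B/A_C)·exp[−(E_B−E_C)/(RT)] = (A_B/A_C)·exp[(E_C−E_B)/(RT)].
(E_C−E_B)/(RT) = (59.1−33.0)×10³/(8.314×576) = 26100/4789 = 5.450.
k_B/k_C = (7.45×10^11/3.43×10^15)·exp(5.450) = 2.172×10^-4 × 232.8 = 0.0506.
Since E_B < E_C, lowering the temperature improves selectivity toward B.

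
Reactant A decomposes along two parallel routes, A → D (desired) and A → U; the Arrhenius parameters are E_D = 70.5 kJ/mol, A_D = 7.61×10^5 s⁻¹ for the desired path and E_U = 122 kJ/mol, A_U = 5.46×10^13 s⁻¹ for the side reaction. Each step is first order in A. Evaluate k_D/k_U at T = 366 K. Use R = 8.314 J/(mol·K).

With equal orders, S_{D/U} = k_D/k_U = (A_D/A_U)·exp[(E_U−E_D)/(RT)].
(E_U−E_D)/(RT) = (122−70.5)×10³/(8.314×366) = 51500/3043 = 16.92.
k_D/k_U = (7.61×10^5/5.46×10^13)·exp(16.92) = 1.394×10^-8 × 2.240×10^7 = 0.312.

0.312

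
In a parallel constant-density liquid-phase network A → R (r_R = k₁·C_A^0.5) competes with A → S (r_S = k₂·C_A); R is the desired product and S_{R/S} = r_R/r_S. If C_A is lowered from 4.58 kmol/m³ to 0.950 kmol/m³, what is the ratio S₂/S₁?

S_{R/S} = (k₁/k₂)·C_A^-0.5, so S₂/S₁ = (C_{A,2}/C_{A,1})^-0.5.
= (0.950/4.58)^(-0.5) = (0.2074)^(-0.5) = 2.20.

2.20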